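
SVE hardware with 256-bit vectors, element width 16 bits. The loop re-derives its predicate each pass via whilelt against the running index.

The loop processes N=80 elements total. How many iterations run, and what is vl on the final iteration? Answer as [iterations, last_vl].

[iterations, last_vl] = [5, 16]

register lanes = 256/16 = 16
iterations = ceil(80/16) = 5; final-pass vl = 16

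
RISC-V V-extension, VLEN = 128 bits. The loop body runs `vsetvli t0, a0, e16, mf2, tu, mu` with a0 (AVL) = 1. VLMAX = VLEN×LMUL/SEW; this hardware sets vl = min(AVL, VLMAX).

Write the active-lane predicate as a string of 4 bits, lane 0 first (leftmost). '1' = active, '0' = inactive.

lanes per group: 128·1/2/16 = 4
AVL=1 ≤ VLMAX=4, so vl = 1
bits (lane 0 leftmost): 1000

predicate = 1000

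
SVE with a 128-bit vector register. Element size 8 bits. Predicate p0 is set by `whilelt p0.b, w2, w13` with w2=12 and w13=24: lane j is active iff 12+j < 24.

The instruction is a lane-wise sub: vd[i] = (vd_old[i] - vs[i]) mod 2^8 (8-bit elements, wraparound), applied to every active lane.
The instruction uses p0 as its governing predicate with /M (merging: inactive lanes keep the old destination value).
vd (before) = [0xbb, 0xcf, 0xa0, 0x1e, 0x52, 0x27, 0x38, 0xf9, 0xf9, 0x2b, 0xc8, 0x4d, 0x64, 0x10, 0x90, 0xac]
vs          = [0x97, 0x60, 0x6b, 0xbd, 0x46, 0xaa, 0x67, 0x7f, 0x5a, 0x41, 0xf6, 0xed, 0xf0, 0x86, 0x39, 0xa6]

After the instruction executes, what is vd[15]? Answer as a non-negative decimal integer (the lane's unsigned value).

vd[15] = 172

lane count: 128 div 8 = 16
whilelt: lane j active iff 12+j < 24 → j < 12 → 12 active
[0] sub(0xbb,0x97) = 0x24
[1] sub(0xcf,0x60) = 0x6f
[2] sub(0xa0,0x6b) = 0x35
[3] sub(0x1e,0xbd) = 0x61
[4] sub(0x52,0x46) = 0x0c
[5] sub(0x27,0xaa) = 0x7d
[6] sub(0x38,0x67) = 0xd1
[7] sub(0xf9,0x7f) = 0x7a
[8] sub(0xf9,0x5a) = 0x9f
[9] sub(0x2b,0x41) = 0xea
[10] sub(0xc8,0xf6) = 0xd2
[11] sub(0x4d,0xed) = 0x60
[12] tail/keep = 0x64
[13] tail/keep = 0x10
[14] tail/keep = 0x90
[15] tail/keep = 0xac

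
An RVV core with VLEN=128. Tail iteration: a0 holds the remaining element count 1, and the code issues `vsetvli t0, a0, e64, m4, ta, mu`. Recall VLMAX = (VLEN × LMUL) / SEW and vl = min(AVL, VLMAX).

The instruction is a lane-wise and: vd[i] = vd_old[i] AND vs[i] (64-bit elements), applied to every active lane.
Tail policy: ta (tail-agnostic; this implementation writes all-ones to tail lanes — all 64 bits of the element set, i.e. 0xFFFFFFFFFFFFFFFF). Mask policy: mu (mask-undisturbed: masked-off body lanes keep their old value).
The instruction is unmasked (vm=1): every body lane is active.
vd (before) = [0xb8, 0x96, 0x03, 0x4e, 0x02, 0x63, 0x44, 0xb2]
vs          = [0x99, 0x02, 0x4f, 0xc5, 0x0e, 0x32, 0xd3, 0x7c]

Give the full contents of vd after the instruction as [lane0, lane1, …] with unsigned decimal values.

vd = [152, 18446744073709551615, 18446744073709551615, 18446744073709551615, 18446744073709551615, 18446744073709551615, 18446744073709551615, 18446744073709551615]

lanes per group: 128·4/64 = 8
vl ← min(1, 8) = 1
vd[0] and(0xb8,0x99) -> 0x98
vd[1] tail/ones -> 0xffffffffffffffff
vd[2] tail/ones -> 0xffffffffffffffff
vd[3] tail/ones -> 0xffffffffffffffff
vd[4] tail/ones -> 0xffffffffffffffff
vd[5] tail/ones -> 0xffffffffffffffff
vd[6] tail/ones -> 0xffffffffffffffff
vd[7] tail/ones -> 0xffffffffffffffff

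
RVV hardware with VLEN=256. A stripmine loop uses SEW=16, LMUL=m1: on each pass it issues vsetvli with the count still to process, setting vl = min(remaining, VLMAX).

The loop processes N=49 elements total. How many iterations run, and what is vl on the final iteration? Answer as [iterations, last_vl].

VLMAX = VLEN×LMUL/SEW = 256×1/16 = 16
N=49: ⌈49/16⌉ = 4 iters; last vl = 49 − 3×16 = 1

[iterations, last_vl] = [4, 1]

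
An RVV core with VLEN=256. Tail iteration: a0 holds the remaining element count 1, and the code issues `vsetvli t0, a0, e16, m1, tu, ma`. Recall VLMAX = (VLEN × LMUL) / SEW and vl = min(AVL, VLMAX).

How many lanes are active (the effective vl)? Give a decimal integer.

vl = 1

VLMAX = (256 × 1) / 16 = 16 lanes
vl = min(AVL, VLMAX) = min(1, 16) = 1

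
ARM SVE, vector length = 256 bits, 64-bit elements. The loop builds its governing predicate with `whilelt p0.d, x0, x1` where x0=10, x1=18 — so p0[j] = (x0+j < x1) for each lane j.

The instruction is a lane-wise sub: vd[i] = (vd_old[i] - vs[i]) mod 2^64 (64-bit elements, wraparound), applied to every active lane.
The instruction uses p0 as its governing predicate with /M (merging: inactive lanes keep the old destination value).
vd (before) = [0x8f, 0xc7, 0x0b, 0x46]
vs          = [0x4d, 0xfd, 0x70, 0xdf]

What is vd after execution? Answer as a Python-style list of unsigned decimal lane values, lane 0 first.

256-bit reg / 64-bit elem → 4 lanes
p0[j] = (10+j < 18); true for j=0..3 → 4 lanes set
[0] sub(0x8f,0x4d) = 0x42
[1] sub(0xc7,0xfd) = 0xffffffffffffffca
[2] sub(0x0b,0x70) = 0xffffffffffffff9b
[3] sub(0x46,0xdf) = 0xffffffffffffff67

vd = [66, 18446744073709551562, 18446744073709551515, 18446744073709551463]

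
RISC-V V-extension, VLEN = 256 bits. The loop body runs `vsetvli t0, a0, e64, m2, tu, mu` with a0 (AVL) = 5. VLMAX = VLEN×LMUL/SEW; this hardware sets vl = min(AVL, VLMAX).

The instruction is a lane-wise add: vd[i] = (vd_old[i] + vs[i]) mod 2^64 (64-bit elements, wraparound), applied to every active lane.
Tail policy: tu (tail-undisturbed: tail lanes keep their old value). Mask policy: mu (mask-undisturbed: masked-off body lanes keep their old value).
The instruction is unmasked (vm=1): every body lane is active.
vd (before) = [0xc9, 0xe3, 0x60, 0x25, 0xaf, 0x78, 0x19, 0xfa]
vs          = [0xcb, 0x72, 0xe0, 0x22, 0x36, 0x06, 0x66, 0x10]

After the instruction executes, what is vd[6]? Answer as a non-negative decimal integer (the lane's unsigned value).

vd[6] = 25

lanes per group: 256·2/64 = 8
vl ← min(5, 8) = 5
lane  0: add(0xc9,0xcb) ⇒ 0x194
lane  1: add(0xe3,0x72) ⇒ 0x155
lane  2: add(0x60,0xe0) ⇒ 0x140
lane  3: add(0x25,0x22) ⇒ 0x47
lane  4: add(0xaf,0x36) ⇒ 0xe5
lane  5: tail/keep ⇒ 0x78
lane  6: tail/keep ⇒ 0x19
lane  7: tail/keep ⇒ 0xfa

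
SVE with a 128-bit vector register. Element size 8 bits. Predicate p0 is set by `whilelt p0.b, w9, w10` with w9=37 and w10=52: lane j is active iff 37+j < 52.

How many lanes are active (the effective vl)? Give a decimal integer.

vl = 15

register lanes = 128/8 = 16
p0[j] = (37+j < 52); true for j=0..14 → 15 lanes set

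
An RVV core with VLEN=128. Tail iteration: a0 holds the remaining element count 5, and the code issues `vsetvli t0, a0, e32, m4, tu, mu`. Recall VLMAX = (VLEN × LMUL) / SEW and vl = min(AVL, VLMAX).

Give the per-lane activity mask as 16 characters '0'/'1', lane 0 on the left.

predicate = 1111100000000000

VLMAX = VLEN×LMUL/SEW = 128×4/32 = 16
vl = min(AVL, VLMAX) = min(5, 16) = 5
bits (lane 0 leftmost): 1111100000000000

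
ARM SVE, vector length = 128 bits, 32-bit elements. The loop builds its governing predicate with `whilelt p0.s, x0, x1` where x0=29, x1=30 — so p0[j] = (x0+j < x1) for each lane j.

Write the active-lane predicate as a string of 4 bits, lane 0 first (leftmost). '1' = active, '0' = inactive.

128-bit reg / 32-bit elem → 4 lanes
whilelt: lane j active iff 29+j < 30 → j < 1 → 1 active
bits (lane 0 leftmost): 1000

predicate = 1000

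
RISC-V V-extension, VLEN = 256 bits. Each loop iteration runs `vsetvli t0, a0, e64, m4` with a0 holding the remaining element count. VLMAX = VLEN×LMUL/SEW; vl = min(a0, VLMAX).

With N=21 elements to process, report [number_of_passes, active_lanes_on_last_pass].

[iterations, last_vl] = [2, 5]

lanes per group: 256·4/64 = 16
21 elements at 16/iter → 2 passes, remainder 5 on the last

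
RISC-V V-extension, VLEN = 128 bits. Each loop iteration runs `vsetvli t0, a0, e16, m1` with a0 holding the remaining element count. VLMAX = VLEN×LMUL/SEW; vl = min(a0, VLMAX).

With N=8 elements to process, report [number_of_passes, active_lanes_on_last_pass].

[iterations, last_vl] = [1, 8]

VLMAX = (128 × 1) / 16 = 8 lanes
N=8: ⌈8/8⌉ = 1 iters; last vl = 8 − 0×8 = 8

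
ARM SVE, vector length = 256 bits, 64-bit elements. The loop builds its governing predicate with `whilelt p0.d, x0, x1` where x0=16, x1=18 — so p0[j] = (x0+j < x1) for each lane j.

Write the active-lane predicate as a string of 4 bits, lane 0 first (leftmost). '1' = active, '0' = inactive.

register lanes = 256/64 = 4
active while 16+j < 18, i.e. j ∈ [0,2) capped at 4 ⇒ 2
bits (lane 0 leftmost): 1100

predicate = 1100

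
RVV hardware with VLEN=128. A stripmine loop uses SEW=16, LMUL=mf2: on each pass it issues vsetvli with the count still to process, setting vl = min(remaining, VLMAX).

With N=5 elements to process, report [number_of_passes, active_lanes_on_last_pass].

[iterations, last_vl] = [2, 1]

VLMAX = (128 × 1/2) / 16 = 4 lanes
iterations = ceil(5/4) = 2; final-pass vl = 1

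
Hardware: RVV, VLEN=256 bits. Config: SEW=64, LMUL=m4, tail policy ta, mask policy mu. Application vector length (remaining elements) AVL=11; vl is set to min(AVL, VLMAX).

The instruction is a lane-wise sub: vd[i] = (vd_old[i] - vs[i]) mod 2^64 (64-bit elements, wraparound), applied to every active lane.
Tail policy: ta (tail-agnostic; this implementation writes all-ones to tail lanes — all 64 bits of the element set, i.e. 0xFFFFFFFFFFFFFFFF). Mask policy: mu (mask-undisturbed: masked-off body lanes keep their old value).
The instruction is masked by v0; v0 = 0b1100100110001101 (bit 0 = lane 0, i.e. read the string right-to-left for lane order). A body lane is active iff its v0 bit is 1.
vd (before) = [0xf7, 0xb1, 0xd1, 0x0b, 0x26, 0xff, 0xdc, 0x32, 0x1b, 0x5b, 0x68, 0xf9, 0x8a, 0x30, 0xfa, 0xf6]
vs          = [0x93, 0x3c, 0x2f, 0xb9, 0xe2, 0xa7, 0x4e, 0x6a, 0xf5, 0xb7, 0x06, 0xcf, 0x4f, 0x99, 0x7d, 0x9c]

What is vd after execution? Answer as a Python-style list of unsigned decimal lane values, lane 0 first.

vd = [100, 177, 162, 18446744073709551442, 38, 255, 220, 18446744073709551560, 18446744073709551398, 91, 104, 18446744073709551615, 18446744073709551615, 18446744073709551615, 18446744073709551615, 18446744073709551615]

VLMAX = (256 × 4) / 64 = 16 lanes
vl ← min(11, 16) = 11
vd[0] sub(0xf7,0x93) -> 0x64
vd[1] mask-off/keep -> 0xb1
vd[2] sub(0xd1,0x2f) -> 0xa2
vd[3] sub(0x0b,0xb9) -> 0xffffffffffffff52
vd[4] mask-off/keep -> 0x26
vd[5] mask-off/keep -> 0xff
vd[6] mask-off/keep -> 0xdc
vd[7] sub(0x32,0x6a) -> 0xffffffffffffffc8
vd[8] sub(0x1b,0xf5) -> 0xffffffffffffff26
vd[9] mask-off/keep -> 0x5b
vd[10] mask-off/keep -> 0x68
vd[11] tail/ones -> 0xffffffffffffffff
vd[12] tail/ones -> 0xffffffffffffffff
vd[13] tail/ones -> 0xffffffffffffffff
vd[14] tail/ones -> 0xffffffffffffffff
vd[15] tail/ones -> 0xffffffffffffffff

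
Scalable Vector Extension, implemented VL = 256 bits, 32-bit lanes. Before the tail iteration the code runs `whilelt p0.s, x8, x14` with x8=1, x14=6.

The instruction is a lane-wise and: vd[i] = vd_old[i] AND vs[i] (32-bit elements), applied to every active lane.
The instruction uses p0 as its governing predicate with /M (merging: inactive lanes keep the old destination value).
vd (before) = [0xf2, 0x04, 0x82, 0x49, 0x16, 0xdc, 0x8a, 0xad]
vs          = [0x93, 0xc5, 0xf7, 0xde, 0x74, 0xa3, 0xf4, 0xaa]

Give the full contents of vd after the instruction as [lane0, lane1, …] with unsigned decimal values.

vd = [146, 4, 130, 72, 20, 220, 138, 173]

256-bit reg / 32-bit elem → 8 lanes
p0[j] = (1+j < 6); true for j=0..4 → 5 lanes set
vd[0] and(0xf2,0x93) -> 0x92
vd[1] and(0x04,0xc5) -> 0x04
vd[2] and(0x82,0xf7) -> 0x82
vd[3] and(0x49,0xde) -> 0x48
vd[4] and(0x16,0x74) -> 0x14
vd[5] tail/keep -> 0xdc
vd[6] tail/keep -> 0x8a
vd[7] tail/keep -> 0xad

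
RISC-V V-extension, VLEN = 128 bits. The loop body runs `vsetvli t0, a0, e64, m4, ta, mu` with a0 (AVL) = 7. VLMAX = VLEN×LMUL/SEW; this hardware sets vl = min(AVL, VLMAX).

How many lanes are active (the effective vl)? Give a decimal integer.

lanes per group: 128·4/64 = 8
vl ← min(7, 8) = 7

vl = 7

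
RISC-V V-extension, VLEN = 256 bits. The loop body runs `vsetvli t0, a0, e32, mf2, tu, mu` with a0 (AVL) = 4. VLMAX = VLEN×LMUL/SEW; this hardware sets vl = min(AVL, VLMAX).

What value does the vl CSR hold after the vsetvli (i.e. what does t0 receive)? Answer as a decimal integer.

vl = 4

VLMAX = VLEN×LMUL/SEW = 256×1/2/32 = 4
vl ← min(4, 4) = 4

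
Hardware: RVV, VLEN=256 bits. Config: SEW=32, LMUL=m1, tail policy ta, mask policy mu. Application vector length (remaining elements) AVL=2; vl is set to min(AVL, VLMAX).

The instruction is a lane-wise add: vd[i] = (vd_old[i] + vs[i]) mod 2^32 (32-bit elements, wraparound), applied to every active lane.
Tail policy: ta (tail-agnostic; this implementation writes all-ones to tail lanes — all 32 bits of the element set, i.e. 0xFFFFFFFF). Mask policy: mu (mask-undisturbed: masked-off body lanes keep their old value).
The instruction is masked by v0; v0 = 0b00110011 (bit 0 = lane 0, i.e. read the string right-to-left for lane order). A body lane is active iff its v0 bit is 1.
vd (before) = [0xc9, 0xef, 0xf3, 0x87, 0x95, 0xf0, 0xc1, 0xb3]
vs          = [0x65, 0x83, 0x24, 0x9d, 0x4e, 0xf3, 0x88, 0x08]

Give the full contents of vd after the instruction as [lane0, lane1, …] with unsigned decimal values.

vd = [302, 370, 4294967295, 4294967295, 4294967295, 4294967295, 4294967295, 4294967295]

VLMAX = VLEN×LMUL/SEW = 256×1/32 = 8
vl ← min(2, 8) = 2
vd[0] add(0xc9,0x65) -> 0x12e
vd[1] add(0xef,0x83) -> 0x172
vd[2] tail/ones -> 0xffffffff
vd[3] tail/ones -> 0xffffffff
vd[4] tail/ones -> 0xffffffff
vd[5] tail/ones -> 0xffffffff
vd[6] tail/ones -> 0xffffffff
vd[7] tail/ones -> 0xffffffff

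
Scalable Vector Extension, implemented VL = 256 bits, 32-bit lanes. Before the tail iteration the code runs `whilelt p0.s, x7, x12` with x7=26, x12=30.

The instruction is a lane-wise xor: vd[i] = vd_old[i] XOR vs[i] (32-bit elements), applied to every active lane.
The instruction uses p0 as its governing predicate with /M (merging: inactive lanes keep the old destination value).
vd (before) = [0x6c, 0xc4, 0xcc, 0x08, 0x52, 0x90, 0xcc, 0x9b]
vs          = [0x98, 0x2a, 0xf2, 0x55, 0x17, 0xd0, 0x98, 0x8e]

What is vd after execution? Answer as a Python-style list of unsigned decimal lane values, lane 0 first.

register lanes = 256/32 = 8
p0[j] = (26+j < 30); true for j=0..3 → 4 lanes set
  i=0: xor(0x6c,0x98) → 244
  i=1: xor(0xc4,0x2a) → 238
  i=2: xor(0xcc,0xf2) → 62
  i=3: xor(0x08,0x55) → 93
  i=4: tail/keep → 82
  i=5: tail/keep → 144
  i=6: tail/keep → 204
  i=7: tail/keep → 155

vd = [244, 238, 62, 93, 82, 144, 204, 155]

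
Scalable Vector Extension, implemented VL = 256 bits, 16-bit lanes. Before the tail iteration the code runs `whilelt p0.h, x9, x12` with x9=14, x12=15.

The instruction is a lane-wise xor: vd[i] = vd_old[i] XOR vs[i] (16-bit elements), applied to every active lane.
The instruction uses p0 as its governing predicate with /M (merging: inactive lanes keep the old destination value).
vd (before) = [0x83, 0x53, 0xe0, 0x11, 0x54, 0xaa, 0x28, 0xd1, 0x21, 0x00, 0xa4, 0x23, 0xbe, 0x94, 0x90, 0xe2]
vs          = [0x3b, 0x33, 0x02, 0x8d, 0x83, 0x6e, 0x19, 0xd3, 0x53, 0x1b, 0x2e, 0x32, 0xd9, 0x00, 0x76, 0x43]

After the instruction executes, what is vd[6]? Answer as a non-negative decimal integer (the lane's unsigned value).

lane count: 256 div 16 = 16
whilelt: lane j active iff 14+j < 15 → j < 1 → 1 active
[0] xor(0x83,0x3b) = 0xb8
[1] tail/keep = 0x53
[2] tail/keep = 0xe0
[3] tail/keep = 0x11
[4] tail/keep = 0x54
[5] tail/keep = 0xaa
[6] tail/keep = 0x28
[7] tail/keep = 0xd1
[8] tail/keep = 0x21
[9] tail/keep = 0x00
[10] tail/keep = 0xa4
[11] tail/keep = 0x23
[12] tail/keep = 0xbe
[13] tail/keep = 0x94
[14] tail/keep = 0x90
[15] tail/keep = 0xe2

vd[6] = 40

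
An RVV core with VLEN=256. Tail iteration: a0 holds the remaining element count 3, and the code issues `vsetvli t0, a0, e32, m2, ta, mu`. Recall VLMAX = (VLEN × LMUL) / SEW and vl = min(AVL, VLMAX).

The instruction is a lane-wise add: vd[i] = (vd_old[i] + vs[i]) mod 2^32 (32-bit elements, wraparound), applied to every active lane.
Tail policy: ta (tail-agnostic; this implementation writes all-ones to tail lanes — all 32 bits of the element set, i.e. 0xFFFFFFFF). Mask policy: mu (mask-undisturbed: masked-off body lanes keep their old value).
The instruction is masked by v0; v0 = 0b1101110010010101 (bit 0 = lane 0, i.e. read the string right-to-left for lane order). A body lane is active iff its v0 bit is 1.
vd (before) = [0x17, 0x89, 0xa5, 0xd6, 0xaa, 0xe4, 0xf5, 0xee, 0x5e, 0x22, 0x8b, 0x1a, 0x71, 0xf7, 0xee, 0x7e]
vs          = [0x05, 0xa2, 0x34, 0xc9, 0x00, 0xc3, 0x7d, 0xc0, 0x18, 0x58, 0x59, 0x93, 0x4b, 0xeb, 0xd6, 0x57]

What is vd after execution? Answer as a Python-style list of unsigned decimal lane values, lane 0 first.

vd = [28, 137, 217, 4294967295, 4294967295, 4294967295, 4294967295, 4294967295, 4294967295, 4294967295, 4294967295, 4294967295, 4294967295, 4294967295, 4294967295, 4294967295]

VLMAX = VLEN×LMUL/SEW = 256×2/32 = 16
AVL=3 ≤ VLMAX=16, so vl = 3
vd[0] add(0x17,0x05) -> 0x1c
vd[1] mask-off/keep -> 0x89
vd[2] add(0xa5,0x34) -> 0xd9
vd[3] tail/ones -> 0xffffffff
vd[4] tail/ones -> 0xffffffff
vd[5] tail/ones -> 0xffffffff
vd[6] tail/ones -> 0xffffffff
vd[7] tail/ones -> 0xffffffff
vd[8] tail/ones -> 0xffffffff
vd[9] tail/ones -> 0xffffffff
vd[10] tail/ones -> 0xffffffff
vd[11] tail/ones -> 0xffffffff
vd[12] tail/ones -> 0xffffffff
vd[13] tail/ones -> 0xffffffff
vd[14] tail/ones -> 0xffffffff
vd[15] tail/ones -> 0xffffffff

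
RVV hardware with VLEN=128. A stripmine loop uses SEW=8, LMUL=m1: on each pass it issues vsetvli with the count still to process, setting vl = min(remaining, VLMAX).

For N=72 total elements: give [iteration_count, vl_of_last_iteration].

lanes per group: 128·1/8 = 16
iterations = ceil(72/16) = 5; final-pass vl = 8

[iterations, last_vl] = [5, 8]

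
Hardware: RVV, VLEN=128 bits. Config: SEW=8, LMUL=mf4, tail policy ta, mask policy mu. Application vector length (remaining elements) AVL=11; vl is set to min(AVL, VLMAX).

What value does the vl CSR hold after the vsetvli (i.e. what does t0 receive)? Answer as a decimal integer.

vl = 4

lanes per group: 128·1/4/8 = 4
vl = min(AVL, VLMAX) = min(11, 4) = 4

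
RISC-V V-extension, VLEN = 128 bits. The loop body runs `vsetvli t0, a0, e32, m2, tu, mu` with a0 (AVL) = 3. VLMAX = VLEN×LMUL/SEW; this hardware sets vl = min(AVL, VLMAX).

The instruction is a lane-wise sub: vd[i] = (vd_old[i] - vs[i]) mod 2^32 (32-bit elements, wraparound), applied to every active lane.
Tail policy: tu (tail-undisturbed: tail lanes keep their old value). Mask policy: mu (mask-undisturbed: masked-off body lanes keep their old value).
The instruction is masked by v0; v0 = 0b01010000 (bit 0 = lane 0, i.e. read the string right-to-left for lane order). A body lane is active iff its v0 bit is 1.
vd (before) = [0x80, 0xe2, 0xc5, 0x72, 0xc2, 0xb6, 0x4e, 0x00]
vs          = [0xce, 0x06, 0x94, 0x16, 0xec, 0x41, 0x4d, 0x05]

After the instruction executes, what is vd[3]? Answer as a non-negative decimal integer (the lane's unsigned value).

vd[3] = 114

VLMAX = (128 × 2) / 32 = 8 lanes
AVL=3 ≤ VLMAX=8, so vl = 3
vd[0] mask-off/keep -> 0x80
vd[1] mask-off/keep -> 0xe2
vd[2] mask-off/keep -> 0xc5
vd[3] tail/keep -> 0x72
vd[4] tail/keep -> 0xc2
vd[5] tail/keep -> 0xb6
vd[6] tail/keep -> 0x4e
vd[7] tail/keep -> 0x00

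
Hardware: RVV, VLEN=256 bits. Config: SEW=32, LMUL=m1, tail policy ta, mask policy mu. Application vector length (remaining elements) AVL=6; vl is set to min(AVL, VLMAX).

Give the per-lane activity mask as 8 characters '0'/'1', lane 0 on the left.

predicate = 11111100

lanes per group: 256·1/32 = 8
AVL=6 ≤ VLMAX=8, so vl = 6
bits (lane 0 leftmost): 11111100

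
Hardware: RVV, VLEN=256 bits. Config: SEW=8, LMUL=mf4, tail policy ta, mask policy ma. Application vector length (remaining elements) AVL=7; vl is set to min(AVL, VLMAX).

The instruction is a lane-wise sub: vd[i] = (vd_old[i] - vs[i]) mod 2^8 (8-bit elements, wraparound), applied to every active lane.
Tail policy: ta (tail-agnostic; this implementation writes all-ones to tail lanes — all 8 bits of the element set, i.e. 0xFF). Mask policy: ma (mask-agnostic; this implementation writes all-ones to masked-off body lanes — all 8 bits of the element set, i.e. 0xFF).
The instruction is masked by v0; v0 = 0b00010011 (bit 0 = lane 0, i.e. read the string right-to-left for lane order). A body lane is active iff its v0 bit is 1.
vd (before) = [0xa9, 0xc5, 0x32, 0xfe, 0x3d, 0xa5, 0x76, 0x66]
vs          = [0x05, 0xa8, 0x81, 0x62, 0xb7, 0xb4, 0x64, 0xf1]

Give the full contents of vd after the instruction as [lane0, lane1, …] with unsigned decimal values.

lanes per group: 256·1/4/8 = 8
AVL=7 ≤ VLMAX=8, so vl = 7
  i=0: sub(0xa9,0x05) → 164
  i=1: sub(0xc5,0xa8) → 29
  i=2: mask-off/ones → 255
  i=3: mask-off/ones → 255
  i=4: sub(0x3d,0xb7) → 134
  i=5: mask-off/ones → 255
  i=6: mask-off/ones → 255
  i=7: tail/ones → 255

vd = [164, 29, 255, 255, 134, 255, 255, 255]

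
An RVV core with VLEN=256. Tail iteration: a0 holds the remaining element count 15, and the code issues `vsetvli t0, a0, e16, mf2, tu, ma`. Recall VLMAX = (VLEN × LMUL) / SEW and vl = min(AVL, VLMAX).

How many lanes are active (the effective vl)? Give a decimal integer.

vl = 8

VLMAX = VLEN×LMUL/SEW = 256×1/2/16 = 8
vl ← min(15, 8) = 8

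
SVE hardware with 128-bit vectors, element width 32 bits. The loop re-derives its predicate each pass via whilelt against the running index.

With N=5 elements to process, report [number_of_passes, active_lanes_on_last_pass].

[iterations, last_vl] = [2, 1]

lane count: 128 div 32 = 4
5 elements at 4/iter → 2 passes, remainder 1 on the last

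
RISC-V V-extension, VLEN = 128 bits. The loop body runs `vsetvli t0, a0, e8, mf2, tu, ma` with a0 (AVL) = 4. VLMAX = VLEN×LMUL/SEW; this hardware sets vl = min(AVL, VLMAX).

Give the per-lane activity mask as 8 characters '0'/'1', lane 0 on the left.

VLMAX = (128 × 1/2) / 8 = 8 lanes
AVL=4 ≤ VLMAX=8, so vl = 4
bits (lane 0 leftmost): 11110000

predicate = 11110000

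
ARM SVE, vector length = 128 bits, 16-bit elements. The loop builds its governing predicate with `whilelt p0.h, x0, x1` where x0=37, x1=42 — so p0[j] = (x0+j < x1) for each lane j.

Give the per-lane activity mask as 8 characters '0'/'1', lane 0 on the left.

predicate = 11111000

register lanes = 128/16 = 8
whilelt: lane j active iff 37+j < 42 → j < 5 → 5 active
bits (lane 0 leftmost): 11111000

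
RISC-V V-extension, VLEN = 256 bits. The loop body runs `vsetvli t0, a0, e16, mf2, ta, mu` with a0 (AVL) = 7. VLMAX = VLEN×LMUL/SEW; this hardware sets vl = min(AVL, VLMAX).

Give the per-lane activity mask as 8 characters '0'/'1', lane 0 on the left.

predicate = 11111110

VLMAX = (256 × 1/2) / 16 = 8 lanes
AVL=7 ≤ VLMAX=8, so vl = 7
bits (lane 0 leftmost): 11111110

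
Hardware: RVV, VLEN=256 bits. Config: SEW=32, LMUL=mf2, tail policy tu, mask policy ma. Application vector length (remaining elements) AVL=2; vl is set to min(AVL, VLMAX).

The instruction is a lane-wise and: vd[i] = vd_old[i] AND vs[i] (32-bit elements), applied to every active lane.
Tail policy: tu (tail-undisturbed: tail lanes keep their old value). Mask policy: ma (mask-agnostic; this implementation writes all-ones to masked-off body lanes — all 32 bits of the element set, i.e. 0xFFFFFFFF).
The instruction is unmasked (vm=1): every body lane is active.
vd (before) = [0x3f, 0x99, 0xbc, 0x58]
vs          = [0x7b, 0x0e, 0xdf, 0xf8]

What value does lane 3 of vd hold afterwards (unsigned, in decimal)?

vd[3] = 88

VLMAX = (256 × 1/2) / 32 = 4 lanes
vl ← min(2, 4) = 2
vd[0] and(0x3f,0x7b) -> 0x3b
vd[1] and(0x99,0x0e) -> 0x08
vd[2] tail/keep -> 0xbc
vd[3] tail/keep -> 0x58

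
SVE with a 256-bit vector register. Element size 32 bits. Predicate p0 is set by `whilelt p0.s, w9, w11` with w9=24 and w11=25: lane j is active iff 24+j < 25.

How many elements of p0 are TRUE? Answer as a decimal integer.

vl = 1

256-bit reg / 32-bit elem → 8 lanes
whilelt: lane j active iff 24+j < 25 → j < 1 → 1 active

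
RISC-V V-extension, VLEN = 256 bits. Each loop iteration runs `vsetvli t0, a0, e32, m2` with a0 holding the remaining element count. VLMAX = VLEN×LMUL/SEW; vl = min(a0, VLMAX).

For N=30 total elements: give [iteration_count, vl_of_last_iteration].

[iterations, last_vl] = [2, 14]

VLMAX = VLEN×LMUL/SEW = 256×2/32 = 16
iterations = ceil(30/16) = 2; final-pass vl = 14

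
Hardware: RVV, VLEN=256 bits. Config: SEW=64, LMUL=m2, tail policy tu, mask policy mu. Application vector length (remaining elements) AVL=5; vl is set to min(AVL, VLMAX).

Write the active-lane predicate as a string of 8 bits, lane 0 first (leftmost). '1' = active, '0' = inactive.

lanes per group: 256·2/64 = 8
AVL=5 ≤ VLMAX=8, so vl = 5
bits (lane 0 leftmost): 11111000

predicate = 11111000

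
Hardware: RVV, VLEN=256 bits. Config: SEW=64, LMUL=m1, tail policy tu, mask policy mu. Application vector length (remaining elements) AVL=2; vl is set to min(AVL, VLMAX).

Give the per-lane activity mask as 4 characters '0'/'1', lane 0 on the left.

VLMAX = VLEN×LMUL/SEW = 256×1/64 = 4
vl = min(AVL, VLMAX) = min(2, 4) = 2
bits (lane 0 leftmost): 1100

predicate = 1100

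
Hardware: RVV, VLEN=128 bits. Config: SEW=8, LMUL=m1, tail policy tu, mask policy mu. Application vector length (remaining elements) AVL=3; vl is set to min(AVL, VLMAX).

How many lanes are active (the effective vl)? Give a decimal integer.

vl = 3

lanes per group: 128·1/8 = 16
AVL=3 ≤ VLMAX=16, so vl = 3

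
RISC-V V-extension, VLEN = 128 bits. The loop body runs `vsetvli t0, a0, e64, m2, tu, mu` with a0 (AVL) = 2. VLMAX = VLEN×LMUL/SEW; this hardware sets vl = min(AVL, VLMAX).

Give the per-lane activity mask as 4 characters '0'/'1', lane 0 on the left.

predicate = 1100

VLMAX = (128 × 2) / 64 = 4 lanes
AVL=2 ≤ VLMAX=4, so vl = 2
bits (lane 0 leftmost): 1100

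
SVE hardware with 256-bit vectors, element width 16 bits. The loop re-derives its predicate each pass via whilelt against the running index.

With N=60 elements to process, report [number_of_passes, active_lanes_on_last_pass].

register lanes = 256/16 = 16
iterations = ceil(60/16) = 4; final-pass vl = 12

[iterations, last_vl] = [4, 12]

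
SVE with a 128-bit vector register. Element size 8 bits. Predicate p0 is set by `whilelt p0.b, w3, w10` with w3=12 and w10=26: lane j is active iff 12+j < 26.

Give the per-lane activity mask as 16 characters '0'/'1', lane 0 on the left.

128-bit reg / 8-bit elem → 16 lanes
active while 12+j < 26, i.e. j ∈ [0,14) capped at 16 ⇒ 14
bits (lane 0 leftmost): 1111111111111100

predicate = 1111111111111100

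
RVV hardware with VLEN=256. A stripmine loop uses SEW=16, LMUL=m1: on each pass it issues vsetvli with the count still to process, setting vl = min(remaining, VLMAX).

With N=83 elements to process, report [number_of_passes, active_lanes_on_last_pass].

lanes per group: 256·1/16 = 16
83 elements at 16/iter → 6 passes, remainder 3 on the last

[iterations, last_vl] = [6, 3]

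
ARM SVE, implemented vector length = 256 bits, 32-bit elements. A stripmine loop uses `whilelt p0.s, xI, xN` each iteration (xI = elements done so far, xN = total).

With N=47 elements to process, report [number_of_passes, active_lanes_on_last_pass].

[iterations, last_vl] = [6, 7]

register lanes = 256/32 = 8
iterations = ceil(47/8) = 6; final-pass vl = 7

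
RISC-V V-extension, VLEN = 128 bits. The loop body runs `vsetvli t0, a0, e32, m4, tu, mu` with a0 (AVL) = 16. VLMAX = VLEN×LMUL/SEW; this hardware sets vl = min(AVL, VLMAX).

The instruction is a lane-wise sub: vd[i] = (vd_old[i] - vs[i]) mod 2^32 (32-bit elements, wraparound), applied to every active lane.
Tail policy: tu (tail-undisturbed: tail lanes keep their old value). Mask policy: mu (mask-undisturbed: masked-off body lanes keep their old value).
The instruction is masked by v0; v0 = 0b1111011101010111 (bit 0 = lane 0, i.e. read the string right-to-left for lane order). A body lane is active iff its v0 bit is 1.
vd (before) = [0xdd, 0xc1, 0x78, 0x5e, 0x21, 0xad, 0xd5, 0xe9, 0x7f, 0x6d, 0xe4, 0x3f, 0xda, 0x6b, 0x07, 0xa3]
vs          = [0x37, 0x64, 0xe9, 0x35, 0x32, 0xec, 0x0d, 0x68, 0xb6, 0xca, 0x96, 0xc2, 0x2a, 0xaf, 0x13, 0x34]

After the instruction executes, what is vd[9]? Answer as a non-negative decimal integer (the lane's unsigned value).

vd[9] = 4294967203

VLMAX = VLEN×LMUL/SEW = 128×4/32 = 16
AVL=16 ≤ VLMAX=16, so vl = 16
lane  0: sub(0xdd,0x37) ⇒ 0xa6
lane  1: sub(0xc1,0x64) ⇒ 0x5d
lane  2: sub(0x78,0xe9) ⇒ 0xffffff8f
lane  3: mask-off/keep ⇒ 0x5e
lane  4: sub(0x21,0x32) ⇒ 0xffffffef
lane  5: mask-off/keep ⇒ 0xad
lane  6: sub(0xd5,0x0d) ⇒ 0xc8
lane  7: mask-off/keep ⇒ 0xe9
lane  8: sub(0x7f,0xb6) ⇒ 0xffffffc9
lane  9: sub(0x6d,0xca) ⇒ 0xffffffa3
lane 10: sub(0xe4,0x96) ⇒ 0x4e
lane 11: mask-off/keep ⇒ 0x3f
lane 12: sub(0xda,0x2a) ⇒ 0xb0
lane 13: sub(0x6b,0xaf) ⇒ 0xffffffbc
lane 14: sub(0x07,0x13) ⇒ 0xfffffff4
lane 15: sub(0xa3,0x34) ⇒ 0x6f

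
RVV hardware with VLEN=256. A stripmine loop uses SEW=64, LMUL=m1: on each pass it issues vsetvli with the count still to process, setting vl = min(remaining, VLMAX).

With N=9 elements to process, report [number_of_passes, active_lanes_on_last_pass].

lanes per group: 256·1/64 = 4
iterations = ceil(9/4) = 3; final-pass vl = 1

[iterations, last_vl] = [3, 1]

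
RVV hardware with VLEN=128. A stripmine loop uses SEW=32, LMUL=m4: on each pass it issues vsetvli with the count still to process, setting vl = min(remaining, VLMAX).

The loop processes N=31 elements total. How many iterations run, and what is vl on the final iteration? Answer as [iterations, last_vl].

[iterations, last_vl] = [2, 15]

VLMAX = VLEN×LMUL/SEW = 128×4/32 = 16
N=31: ⌈31/16⌉ = 2 iters; last vl = 31 − 1×16 = 15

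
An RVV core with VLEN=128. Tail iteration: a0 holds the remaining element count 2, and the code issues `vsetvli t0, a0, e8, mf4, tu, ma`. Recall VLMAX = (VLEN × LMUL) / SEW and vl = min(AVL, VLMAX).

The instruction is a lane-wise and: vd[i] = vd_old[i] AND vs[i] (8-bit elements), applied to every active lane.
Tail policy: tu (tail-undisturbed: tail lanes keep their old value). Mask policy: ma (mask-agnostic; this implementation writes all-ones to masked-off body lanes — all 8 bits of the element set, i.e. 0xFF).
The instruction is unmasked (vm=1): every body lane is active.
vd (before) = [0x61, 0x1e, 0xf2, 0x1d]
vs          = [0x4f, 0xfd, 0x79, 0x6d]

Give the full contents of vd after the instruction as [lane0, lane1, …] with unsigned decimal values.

vd = [65, 28, 242, 29]

VLMAX = VLEN×LMUL/SEW = 128×1/4/8 = 4
vl = min(AVL, VLMAX) = min(2, 4) = 2
vd[0] and(0x61,0x4f) -> 0x41
vd[1] and(0x1e,0xfd) -> 0x1c
vd[2] tail/keep -> 0xf2
vd[3] tail/keep -> 0x1d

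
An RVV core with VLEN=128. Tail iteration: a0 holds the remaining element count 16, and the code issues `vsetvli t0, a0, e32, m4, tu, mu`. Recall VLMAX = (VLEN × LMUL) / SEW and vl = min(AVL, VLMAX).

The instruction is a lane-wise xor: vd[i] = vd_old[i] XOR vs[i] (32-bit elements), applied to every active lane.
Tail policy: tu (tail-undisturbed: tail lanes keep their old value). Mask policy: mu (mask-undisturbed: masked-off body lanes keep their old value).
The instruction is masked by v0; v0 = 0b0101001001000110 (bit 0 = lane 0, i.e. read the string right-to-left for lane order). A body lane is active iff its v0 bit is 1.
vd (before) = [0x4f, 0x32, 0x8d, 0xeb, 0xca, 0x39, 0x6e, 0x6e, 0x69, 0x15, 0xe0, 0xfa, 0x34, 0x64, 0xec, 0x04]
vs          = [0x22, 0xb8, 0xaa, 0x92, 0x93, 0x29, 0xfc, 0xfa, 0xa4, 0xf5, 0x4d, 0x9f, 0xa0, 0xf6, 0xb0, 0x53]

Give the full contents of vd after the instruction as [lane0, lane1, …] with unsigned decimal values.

lanes per group: 128·4/32 = 16
vl = min(AVL, VLMAX) = min(16, 16) = 16
lane  0: mask-off/keep ⇒ 0x4f
lane  1: xor(0x32,0xb8) ⇒ 0x8a
lane  2: xor(0x8d,0xaa) ⇒ 0x27
lane  3: mask-off/keep ⇒ 0xeb
lane  4: mask-off/keep ⇒ 0xca
lane  5: mask-off/keep ⇒ 0x39
lane  6: xor(0x6e,0xfc) ⇒ 0x92
lane  7: mask-off/keep ⇒ 0x6e
lane  8: mask-off/keep ⇒ 0x69
lane  9: xor(0x15,0xf5) ⇒ 0xe0
lane 10: mask-off/keep ⇒ 0xe0
lane 11: mask-off/keep ⇒ 0xfa
lane 12: xor(0x34,0xa0) ⇒ 0x94
lane 13: mask-off/keep ⇒ 0x64
lane 14: xor(0xec,0xb0) ⇒ 0x5c
lane 15: mask-off/keep ⇒ 0x04

vd = [79, 138, 39, 235, 202, 57, 146, 110, 105, 224, 224, 250, 148, 100, 92, 4]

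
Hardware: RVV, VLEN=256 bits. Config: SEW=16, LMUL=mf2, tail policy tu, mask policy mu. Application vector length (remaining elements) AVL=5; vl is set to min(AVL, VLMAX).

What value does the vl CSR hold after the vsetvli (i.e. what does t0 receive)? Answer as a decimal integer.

vl = 5

VLMAX = (256 × 1/2) / 16 = 8 lanes
vl ← min(5, 8) = 5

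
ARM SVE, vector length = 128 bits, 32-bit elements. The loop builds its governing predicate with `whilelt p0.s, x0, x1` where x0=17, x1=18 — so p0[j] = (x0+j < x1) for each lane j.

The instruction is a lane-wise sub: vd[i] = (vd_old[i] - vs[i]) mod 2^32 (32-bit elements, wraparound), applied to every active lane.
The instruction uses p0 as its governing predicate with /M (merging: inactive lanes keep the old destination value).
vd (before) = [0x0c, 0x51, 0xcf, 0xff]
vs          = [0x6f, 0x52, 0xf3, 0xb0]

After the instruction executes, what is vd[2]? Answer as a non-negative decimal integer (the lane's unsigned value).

vd[2] = 207

128-bit reg / 32-bit elem → 4 lanes
whilelt: lane j active iff 17+j < 18 → j < 1 → 1 active
  i=0: sub(0x0c,0x6f) → 4294967197
  i=1: tail/keep → 81
  i=2: tail/keep → 207
  i=3: tail/keep → 255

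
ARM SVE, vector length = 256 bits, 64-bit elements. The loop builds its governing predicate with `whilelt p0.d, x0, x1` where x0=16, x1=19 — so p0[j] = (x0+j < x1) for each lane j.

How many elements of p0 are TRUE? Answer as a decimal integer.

256-bit reg / 64-bit elem → 4 lanes
p0[j] = (16+j < 19); true for j=0..2 → 3 lanes set

vl = 3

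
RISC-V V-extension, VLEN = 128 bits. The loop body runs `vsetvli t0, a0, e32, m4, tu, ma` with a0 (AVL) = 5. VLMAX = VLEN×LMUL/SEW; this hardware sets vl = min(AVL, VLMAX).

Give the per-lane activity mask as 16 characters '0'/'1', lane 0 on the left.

VLMAX = VLEN×LMUL/SEW = 128×4/32 = 16
vl ← min(5, 16) = 5
bits (lane 0 leftmost): 1111100000000000

predicate = 1111100000000000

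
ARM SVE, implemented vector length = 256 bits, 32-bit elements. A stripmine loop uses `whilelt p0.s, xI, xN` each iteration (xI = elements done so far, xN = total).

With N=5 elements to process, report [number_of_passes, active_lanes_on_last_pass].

[iterations, last_vl] = [1, 5]

lane count: 256 div 32 = 8
5 elements at 8/iter → 1 passes, remainder 5 on the last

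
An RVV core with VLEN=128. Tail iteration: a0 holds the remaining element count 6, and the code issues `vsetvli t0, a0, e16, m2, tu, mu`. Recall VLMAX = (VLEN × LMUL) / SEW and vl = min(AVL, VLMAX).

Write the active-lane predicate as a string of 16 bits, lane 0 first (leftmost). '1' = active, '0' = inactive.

predicate = 1111110000000000

VLMAX = VLEN×LMUL/SEW = 128×2/16 = 16
AVL=6 ≤ VLMAX=16, so vl = 6
bits (lane 0 leftmost): 1111110000000000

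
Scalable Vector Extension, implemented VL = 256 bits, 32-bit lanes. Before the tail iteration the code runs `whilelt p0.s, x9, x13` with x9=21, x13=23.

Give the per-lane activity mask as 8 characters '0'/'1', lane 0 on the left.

256-bit reg / 32-bit elem → 8 lanes
p0[j] = (21+j < 23); true for j=0..1 → 2 lanes set
bits (lane 0 leftmost): 11000000

predicate = 11000000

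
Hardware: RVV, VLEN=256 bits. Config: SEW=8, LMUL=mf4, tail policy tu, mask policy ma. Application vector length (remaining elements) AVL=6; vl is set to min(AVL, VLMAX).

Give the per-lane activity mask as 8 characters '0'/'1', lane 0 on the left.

VLMAX = VLEN×LMUL/SEW = 256×1/4/8 = 8
vl ← min(6, 8) = 6
bits (lane 0 leftmost): 11111100

predicate = 11111100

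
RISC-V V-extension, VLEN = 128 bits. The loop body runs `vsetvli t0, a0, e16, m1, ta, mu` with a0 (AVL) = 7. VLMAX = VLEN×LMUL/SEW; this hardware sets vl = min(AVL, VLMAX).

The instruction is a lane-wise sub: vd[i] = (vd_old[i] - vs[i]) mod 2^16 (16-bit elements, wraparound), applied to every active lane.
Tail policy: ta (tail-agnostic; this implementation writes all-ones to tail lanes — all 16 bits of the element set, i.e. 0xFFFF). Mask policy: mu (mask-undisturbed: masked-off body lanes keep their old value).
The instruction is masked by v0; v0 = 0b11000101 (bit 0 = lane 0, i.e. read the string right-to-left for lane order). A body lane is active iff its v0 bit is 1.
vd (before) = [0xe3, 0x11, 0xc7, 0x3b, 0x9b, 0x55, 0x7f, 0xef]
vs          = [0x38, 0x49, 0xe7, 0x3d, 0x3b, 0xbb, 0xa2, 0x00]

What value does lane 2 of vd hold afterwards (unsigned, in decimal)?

vd[2] = 65504

lanes per group: 128·1/16 = 8
vl ← min(7, 8) = 7
lane  0: sub(0xe3,0x38) ⇒ 0xab
lane  1: mask-off/keep ⇒ 0x11
lane  2: sub(0xc7,0xe7) ⇒ 0xffe0
lane  3: mask-off/keep ⇒ 0x3b
lane  4: mask-off/keep ⇒ 0x9b
lane  5: mask-off/keep ⇒ 0x55
lane  6: sub(0x7f,0xa2) ⇒ 0xffdd
lane  7: tail/ones ⇒ 0xffff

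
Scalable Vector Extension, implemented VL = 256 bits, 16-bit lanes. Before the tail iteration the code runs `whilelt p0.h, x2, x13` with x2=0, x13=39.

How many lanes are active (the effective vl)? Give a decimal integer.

vl = 16

256-bit reg / 16-bit elem → 16 lanes
active while 0+j < 39, i.e. j ∈ [0,39) capped at 16 ⇒ 16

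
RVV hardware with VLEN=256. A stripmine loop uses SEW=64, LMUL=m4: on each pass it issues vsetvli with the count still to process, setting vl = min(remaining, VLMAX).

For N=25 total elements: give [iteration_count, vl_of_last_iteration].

lanes per group: 256·4/64 = 16
N=25: ⌈25/16⌉ = 2 iters; last vl = 25 − 1×16 = 9

[iterations, last_vl] = [2, 9]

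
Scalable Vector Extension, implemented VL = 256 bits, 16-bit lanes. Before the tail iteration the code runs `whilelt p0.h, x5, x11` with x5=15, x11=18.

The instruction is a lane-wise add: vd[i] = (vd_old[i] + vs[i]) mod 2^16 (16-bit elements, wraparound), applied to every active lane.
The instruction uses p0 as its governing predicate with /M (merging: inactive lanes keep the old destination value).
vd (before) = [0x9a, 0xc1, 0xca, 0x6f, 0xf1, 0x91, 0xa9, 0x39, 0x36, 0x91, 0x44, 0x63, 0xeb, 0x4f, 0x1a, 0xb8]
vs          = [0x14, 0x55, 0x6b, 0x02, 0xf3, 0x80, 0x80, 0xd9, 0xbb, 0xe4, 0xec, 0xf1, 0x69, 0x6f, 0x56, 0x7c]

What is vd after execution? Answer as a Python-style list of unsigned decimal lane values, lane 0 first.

lane count: 256 div 16 = 16
p0[j] = (15+j < 18); true for j=0..2 → 3 lanes set
[0] add(0x9a,0x14) = 0xae
[1] add(0xc1,0x55) = 0x116
[2] add(0xca,0x6b) = 0x135
[3] tail/keep = 0x6f
[4] tail/keep = 0xf1
[5] tail/keep = 0x91
[6] tail/keep = 0xa9
[7] tail/keep = 0x39
[8] tail/keep = 0x36
[9] tail/keep = 0x91
[10] tail/keep = 0x44
[11] tail/keep = 0x63
[12] tail/keep = 0xeb
[13] tail/keep = 0x4f
[14] tail/keep = 0x1a
[15] tail/keep = 0xb8

vd = [174, 278, 309, 111, 241, 145, 169, 57, 54, 145, 68, 99, 235, 79, 26, 184]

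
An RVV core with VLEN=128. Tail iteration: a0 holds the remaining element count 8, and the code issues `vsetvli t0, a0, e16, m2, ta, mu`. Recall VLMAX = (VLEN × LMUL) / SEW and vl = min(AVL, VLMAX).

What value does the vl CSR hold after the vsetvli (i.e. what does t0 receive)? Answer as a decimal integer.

vl = 8

VLMAX = VLEN×LMUL/SEW = 128×2/16 = 16
AVL=8 ≤ VLMAX=16, so vl = 8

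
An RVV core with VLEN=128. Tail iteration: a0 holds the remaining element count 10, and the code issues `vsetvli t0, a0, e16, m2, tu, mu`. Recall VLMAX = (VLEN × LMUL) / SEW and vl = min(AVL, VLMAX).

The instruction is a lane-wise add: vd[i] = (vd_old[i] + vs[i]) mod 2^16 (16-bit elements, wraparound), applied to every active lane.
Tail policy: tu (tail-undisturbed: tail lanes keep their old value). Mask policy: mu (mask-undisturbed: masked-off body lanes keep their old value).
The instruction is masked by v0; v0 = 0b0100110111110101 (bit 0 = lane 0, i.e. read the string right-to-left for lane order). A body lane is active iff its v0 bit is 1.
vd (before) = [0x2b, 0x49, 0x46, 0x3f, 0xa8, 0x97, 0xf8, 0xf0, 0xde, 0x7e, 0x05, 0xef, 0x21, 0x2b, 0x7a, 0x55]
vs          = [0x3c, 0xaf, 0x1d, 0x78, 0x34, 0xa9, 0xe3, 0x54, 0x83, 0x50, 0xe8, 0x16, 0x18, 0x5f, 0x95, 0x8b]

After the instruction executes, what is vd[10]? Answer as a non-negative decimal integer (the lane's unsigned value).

VLMAX = VLEN×LMUL/SEW = 128×2/16 = 16
vl ← min(10, 16) = 10
vd[0] add(0x2b,0x3c) -> 0x67
vd[1] mask-off/keep -> 0x49
vd[2] add(0x46,0x1d) -> 0x63
vd[3] mask-off/keep -> 0x3f
vd[4] add(0xa8,0x34) -> 0xdc
vd[5] add(0x97,0xa9) -> 0x140
vd[6] add(0xf8,0xe3) -> 0x1db
vd[7] add(0xf0,0x54) -> 0x144
vd[8] add(0xde,0x83) -> 0x161
vd[9] mask-off/keep -> 0x7e
vd[10] tail/keep -> 0x05
vd[11] tail/keep -> 0xef
vd[12] tail/keep -> 0x21
vd[13] tail/keep -> 0x2b
vd[14] tail/keep -> 0x7a
vd[15] tail/keep -> 0x55

vd[10] = 5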